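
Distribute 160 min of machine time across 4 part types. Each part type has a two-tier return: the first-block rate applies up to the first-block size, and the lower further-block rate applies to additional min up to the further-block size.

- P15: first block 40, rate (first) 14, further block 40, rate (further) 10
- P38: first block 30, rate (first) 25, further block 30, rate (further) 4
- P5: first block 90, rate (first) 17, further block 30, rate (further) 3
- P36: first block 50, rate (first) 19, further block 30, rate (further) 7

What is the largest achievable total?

Order all 8 blocks by rate: P38/tier1 25 > P36/tier1 19 > P5/tier1 17 > P15/tier1 14 > P15/tier2 10 > P36/tier2 7 > P38/tier2 4 > P5/tier2 3.
Fill P38 tier1 block (30 at 25) → 130 left.
P36 tier1 at 19: fill all 50 → 80 left.
80 remain; put them into P5 tier1 at 17.
Total = 25×30 + 19×50 + 17×80 = 3060.

3060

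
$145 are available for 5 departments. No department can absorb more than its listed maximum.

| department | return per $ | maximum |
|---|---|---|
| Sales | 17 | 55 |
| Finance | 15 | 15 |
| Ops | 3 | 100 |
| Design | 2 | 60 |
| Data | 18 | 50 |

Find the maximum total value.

Order the departments by return per $: Data 18 > Sales 17 > Finance 15 > Ops 3 > Design 2.
Data takes 50 to reach its cap of 50 — 95 left.
Sales takes 55 to reach its cap of 55 — 40 left.
Give Finance 15 to hit its cap of 15 — 25 left.
Only 25 left; Ops takes them to reach 25.
Total = 17×55 + 15×15 + 3×25 + 18×50 = 2135.

2135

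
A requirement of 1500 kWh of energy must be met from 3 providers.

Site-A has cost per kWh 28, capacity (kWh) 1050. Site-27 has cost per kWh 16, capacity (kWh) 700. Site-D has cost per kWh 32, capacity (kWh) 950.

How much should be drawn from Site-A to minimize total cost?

Use providers in increasing cost order.
Site-27 (16): use full 700 ; 800 kWh to go.
Site-A at 28: take 800 of its 1050 ; requirement met.
Site-D: unused.

800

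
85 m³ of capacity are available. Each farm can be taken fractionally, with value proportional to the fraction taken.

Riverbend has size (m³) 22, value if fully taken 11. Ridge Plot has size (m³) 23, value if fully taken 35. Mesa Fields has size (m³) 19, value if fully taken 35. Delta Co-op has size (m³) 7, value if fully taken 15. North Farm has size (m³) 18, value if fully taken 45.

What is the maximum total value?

Rank by value-to-size ratio: North Farm 45/18≈2.5, Delta Co-op 15/7≈2.14, Mesa Fields 35/19≈1.84, Ridge Plot 35/23≈1.52, Riverbend 11/22≈0.5.
Take all of North Farm (18 m³, value 45) — 67 m³ left.
Delta Co-op: take in full, 7 m³ for value 15 — 60 left.
Take all of Mesa Fields (19 m³, value 35) — 41 m³ left.
Take all of Ridge Plot (23 m³, value 35) — 18 m³ left.
Fill the last 18 m³ with part of Riverbend: 18/22 of it earns 9.
Total value = 139.

139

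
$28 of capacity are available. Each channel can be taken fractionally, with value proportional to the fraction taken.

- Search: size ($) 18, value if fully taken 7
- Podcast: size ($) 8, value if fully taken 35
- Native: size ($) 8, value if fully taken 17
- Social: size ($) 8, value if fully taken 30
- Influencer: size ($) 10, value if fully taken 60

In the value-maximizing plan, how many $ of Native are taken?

2

Best value per unit of size first: Influencer 60/10≈6, Podcast 35/8≈4.38, Social 30/8≈3.75, Native 17/8≈2.12, Search 7/18≈0.389.
Influencer: take in full, 10 $ for value 60 — 18 left.
Take all of Podcast (8 $, value 35) — 10 $ left.
All 8 $ of Social fit (value 30) — 2 remain.
Fill the last 2 $ with part of Native: 2/8 of it earns 4.25.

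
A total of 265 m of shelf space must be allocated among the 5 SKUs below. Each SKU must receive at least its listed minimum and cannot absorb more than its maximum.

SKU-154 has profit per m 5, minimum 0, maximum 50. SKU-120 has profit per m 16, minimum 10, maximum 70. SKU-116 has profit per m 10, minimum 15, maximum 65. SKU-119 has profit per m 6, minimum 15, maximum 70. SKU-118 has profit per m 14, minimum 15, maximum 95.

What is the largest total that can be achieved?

3310

Meeting every minimum uses 0+10+15+15+15 = 55 m, leaving 210.
Rank by profit per m: SKU-120 16 > SKU-118 14 > SKU-116 10 > SKU-119 6 > SKU-154 5.
Give SKU-120 60 more to hit its cap of 70 → 150 left.
Give SKU-118 80 more to hit its cap of 95 → 70 left.
Give SKU-116 50 more to hit its cap of 65 → 20 left.
Only 20 left; SKU-119 takes them to reach 35.
Total = 16×70 + 10×65 + 6×35 + 14×95 = 3310.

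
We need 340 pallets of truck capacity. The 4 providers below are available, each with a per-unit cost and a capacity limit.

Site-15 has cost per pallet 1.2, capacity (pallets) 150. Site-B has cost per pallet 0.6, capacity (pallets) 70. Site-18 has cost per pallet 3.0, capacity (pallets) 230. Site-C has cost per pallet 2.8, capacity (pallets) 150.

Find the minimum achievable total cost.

Cheapest first:
Site-B (0.6): use full 70 → 270 pallets to go.
Site-15 at 1.2: take all 150 pallets → 120 still needed.
Site-C (2.8): take the remaining 120 → done.
Site-18: unused.
Cost = 70×0.6 + 150×1.2 + 120×2.8 = 558.

558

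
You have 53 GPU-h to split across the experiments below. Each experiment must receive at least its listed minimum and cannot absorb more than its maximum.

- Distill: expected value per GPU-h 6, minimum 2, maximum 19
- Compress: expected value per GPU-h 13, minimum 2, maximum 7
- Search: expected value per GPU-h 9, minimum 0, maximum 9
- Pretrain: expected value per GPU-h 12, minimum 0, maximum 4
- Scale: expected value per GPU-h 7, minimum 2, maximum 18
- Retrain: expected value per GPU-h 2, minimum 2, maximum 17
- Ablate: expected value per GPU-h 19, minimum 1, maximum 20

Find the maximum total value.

Meeting every minimum uses 2+2+0+0+2+2+1 = 9 GPU-h, leaving 44.
Rank by expected value per GPU-h: Ablate 19 > Compress 13 > Pretrain 12 > Search 9 > Scale 7 > Distill 6 > Retrain 2.
Ablate: +19 to 20 (cap) — 25 left.
Give Compress 5 more to hit its cap of 7 — 20 left.
Pretrain takes 4 more to reach its cap of 4 — 16 left.
Search takes 9 more to reach its cap of 9 — 7 left.
Scale has room for 16 more but only 7 remain, so it gets 9.
Total = 6×2 + 13×7 + 9×9 + 12×4 + 7×9 + 2×2 + 19×20 = 679.

679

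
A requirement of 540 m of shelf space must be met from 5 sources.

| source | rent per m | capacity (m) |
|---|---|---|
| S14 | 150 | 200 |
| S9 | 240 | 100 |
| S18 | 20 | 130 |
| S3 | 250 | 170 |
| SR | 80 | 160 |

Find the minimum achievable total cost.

57400

Fill from the cheapest source first.
S18 at 20: take all 130 m → 410 still needed.
SR (80): use full 160 → 250 m to go.
S14 at 150: take all 200 m → 50 still needed.
S9 at 240: take 50 of its 100 → requirement met.
S3: unused.
Cost = 130×20 + 160×80 + 200×150 + 50×240 = 57400.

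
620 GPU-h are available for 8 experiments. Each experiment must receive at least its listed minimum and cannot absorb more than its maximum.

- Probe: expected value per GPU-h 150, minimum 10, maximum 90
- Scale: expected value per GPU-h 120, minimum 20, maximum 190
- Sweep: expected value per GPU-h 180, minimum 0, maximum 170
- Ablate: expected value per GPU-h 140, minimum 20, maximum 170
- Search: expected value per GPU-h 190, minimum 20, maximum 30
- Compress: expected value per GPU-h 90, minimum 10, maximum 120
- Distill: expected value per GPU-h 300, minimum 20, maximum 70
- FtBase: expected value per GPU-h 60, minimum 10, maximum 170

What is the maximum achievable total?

Meeting every minimum uses 10+20+0+20+20+10+20+10 = 110 GPU-h, leaving 510.
Order the experiments by expected value per GPU-h: Distill 300 > Search 190 > Sweep 180 > Probe 150 > Ablate 140 > Scale 120 > Compress 90 > FtBase 60.
Distill: +50 to 70 (cap) → 460 left.
Search: +10 to 30 (cap) → 450 left.
Give Sweep 170 more to hit its cap of 170 → 280 left.
Probe takes 80 more to reach its cap of 90 → 200 left.
Ablate: +150 to 170 (cap) → 50 left.
Only 50 left; Scale takes them to reach 70.
Total = 150×90 + 120×70 + 180×170 + 140×170 + 190×30 + 90×10 + 300×70 + 60×10 = 104500.

104500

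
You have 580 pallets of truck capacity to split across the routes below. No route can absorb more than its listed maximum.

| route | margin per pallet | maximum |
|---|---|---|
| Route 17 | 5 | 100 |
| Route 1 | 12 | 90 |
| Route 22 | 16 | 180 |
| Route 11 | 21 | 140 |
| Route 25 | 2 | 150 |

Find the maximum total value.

7540

Order the routes by margin per pallet: Route 11 21 > Route 22 16 > Route 1 12 > Route 17 5 > Route 25 2.
Route 11 takes 140 to reach its cap of 140 → 440 left.
Route 22 takes 180 to reach its cap of 180 → 260 left.
Give Route 1 90 to hit its cap of 90 → 170 left.
Give Route 17 100 to hit its cap of 100 → 70 left.
Route 25: +70 (room for 150) → 70. Pool exhausted.
Total = 5×100 + 12×90 + 16×180 + 21×140 + 2×70 = 7540.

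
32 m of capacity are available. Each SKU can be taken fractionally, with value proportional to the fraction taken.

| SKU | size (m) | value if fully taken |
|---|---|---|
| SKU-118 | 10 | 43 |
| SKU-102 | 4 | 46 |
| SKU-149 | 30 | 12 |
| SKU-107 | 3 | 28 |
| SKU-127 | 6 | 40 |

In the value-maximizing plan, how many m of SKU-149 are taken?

9

Rank by value-to-size ratio: SKU-102 46/4≈11.5, SKU-107 28/3≈9.33, SKU-127 40/6≈6.67, SKU-118 43/10≈4.3, SKU-149 12/30≈0.4.
All 4 m of SKU-102 fit (value 46) — 28 remain.
All 3 m of SKU-107 fit (value 28) — 25 remain.
Take all of SKU-127 (6 m, value 40) — 19 m left.
All 10 m of SKU-118 fit (value 43) — 9 remain.
Only 9 m remain; take 9/30 of SKU-149 for value 12×9/30 = 3.6.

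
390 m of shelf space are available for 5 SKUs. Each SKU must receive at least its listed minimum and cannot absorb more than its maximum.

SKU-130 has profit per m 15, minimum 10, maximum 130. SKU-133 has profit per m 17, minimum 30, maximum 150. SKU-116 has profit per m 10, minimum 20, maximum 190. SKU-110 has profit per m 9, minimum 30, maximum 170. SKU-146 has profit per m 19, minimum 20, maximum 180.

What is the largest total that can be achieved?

Meeting every minimum uses 10+30+20+30+20 = 110 m, leaving 280.
Highest profit per m first: SKU-146 19 > SKU-133 17 > SKU-130 15 > SKU-116 10 > SKU-110 9.
SKU-146 takes 160 more to reach its cap of 180 — 120 left.
SKU-133 takes 120 more to reach its cap of 150 — 0 left.
Total = 15×10 + 17×150 + 10×20 + 9×30 + 19×180 = 6590.

6590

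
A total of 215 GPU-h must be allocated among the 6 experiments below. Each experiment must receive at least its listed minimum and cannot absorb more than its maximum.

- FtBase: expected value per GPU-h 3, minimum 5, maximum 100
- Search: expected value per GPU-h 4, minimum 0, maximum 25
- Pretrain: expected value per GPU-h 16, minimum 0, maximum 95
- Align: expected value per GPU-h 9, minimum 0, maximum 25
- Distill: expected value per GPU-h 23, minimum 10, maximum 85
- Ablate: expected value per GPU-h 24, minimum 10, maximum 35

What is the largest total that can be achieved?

Meeting every minimum uses 5+0+0+0+10+10 = 25 GPU-h, leaving 190.
Highest expected value per GPU-h first: Ablate 24 > Distill 23 > Pretrain 16 > Align 9 > Search 4 > FtBase 3.
Give Ablate 25 more to hit its cap of 35 — 165 left.
Distill takes 75 more to reach its cap of 85 — 90 left.
Only 90 left; Pretrain takes them to reach 90.
Total = 3×5 + 16×90 + 23×85 + 24×35 = 4250.

4250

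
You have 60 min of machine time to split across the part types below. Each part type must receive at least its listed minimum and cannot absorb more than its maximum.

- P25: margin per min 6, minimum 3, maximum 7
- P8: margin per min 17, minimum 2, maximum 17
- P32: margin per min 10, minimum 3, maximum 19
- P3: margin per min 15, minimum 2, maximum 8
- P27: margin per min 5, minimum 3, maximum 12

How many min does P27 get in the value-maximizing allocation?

Meeting every minimum uses 3+2+3+2+3 = 13 min, leaving 47.
Order the part types by margin per min: P8 17 > P3 15 > P32 10 > P25 6 > P27 5.
P8 takes 15 more to reach its cap of 17 ; 32 left.
P3 takes 6 more to reach its cap of 8 ; 26 left.
P32: +16 to 19 (cap) ; 10 left.
P25: +4 to 7 (cap) ; 6 left.
Only 6 left; P27 takes them to reach 9.

9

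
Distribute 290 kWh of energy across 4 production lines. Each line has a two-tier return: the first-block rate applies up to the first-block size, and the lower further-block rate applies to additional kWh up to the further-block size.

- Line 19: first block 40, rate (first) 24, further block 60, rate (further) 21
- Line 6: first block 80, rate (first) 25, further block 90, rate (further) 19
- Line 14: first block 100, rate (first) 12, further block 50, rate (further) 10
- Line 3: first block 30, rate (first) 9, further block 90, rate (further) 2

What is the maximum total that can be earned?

Treat each block as its own option and order by rate: Line 6/T1 25 > Line 19/T1 24 > Line 19/T2 21 > Line 6/T2 19 > Line 14/T1 12 > Line 14/T2 10 > Line 3/T1 9 > Line 3/T2 2.
Line 6 T1 at 25: fill all 80 ; 210 left.
Fill Line 19 T1 block (40 at 24) ; 170 left.
Line 19/T2 (21): +60 ; 110 left.
Line 6/T2 (19): +90 ; 20 left.
Line 14 T1 at 12: only 20 left, fill 20.
Total = 25×80 + 24×40 + 21×60 + 19×90 + 12×20 = 6170.

6170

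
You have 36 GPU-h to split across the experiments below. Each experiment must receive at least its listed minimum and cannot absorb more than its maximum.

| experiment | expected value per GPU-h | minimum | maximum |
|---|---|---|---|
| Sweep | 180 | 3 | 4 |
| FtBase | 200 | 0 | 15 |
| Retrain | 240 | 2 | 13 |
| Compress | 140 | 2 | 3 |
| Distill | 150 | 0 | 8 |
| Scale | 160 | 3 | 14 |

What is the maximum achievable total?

Meeting every minimum uses 3+0+2+2+0+3 = 10 GPU-h, leaving 26.
Order the experiments by expected value per GPU-h: Retrain 240 > FtBase 200 > Sweep 180 > Scale 160 > Distill 150 > Compress 140.
Give Retrain 11 more to hit its cap of 13 — 15 left.
FtBase takes 15 more to reach its cap of 15 — 0 left.
Total = 180×3 + 200×15 + 240×13 + 140×2 + 160×3 = 7420.

7420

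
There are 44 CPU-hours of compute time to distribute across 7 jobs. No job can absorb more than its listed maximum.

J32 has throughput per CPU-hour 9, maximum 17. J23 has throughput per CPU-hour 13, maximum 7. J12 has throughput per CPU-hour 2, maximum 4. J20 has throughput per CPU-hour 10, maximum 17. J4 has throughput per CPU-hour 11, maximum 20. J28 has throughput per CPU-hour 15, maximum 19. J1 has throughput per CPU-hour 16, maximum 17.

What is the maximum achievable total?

Highest throughput per CPU-hour first: J1 16 > J28 15 > J23 13 > J4 11 > J20 10 > J32 9 > J12 2.
Give J1 17 to hit its cap of 17 → 27 left.
Give J28 19 to hit its cap of 19 → 8 left.
J23 takes 7 to reach its cap of 7 → 1 left.
J4: +1 (room for 20) → 1. Pool exhausted.
Total = 13×7 + 11×1 + 15×19 + 16×17 = 659.

659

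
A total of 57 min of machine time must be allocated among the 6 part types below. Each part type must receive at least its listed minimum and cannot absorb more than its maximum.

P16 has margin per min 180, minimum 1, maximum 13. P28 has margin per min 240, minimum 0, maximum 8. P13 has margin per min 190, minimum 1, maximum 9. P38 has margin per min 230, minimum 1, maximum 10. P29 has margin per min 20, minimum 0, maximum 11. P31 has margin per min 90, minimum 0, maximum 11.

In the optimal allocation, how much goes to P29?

Meeting every minimum uses 1+0+1+1+0+0 = 3 min, leaving 54.
Highest margin per min first: P28 240 > P38 230 > P13 190 > P16 180 > P31 90 > P29 20.
Give P28 8 more to hit its cap of 8 — 46 left.
Give P38 9 more to hit its cap of 10 — 37 left.
P13 takes 8 more to reach its cap of 9 — 29 left.
P16 takes 12 more to reach its cap of 13 — 17 left.
P31 takes 11 more to reach its cap of 11 — 6 left.
P29 has room for 11 more but only 6 remain, so it gets 6.

6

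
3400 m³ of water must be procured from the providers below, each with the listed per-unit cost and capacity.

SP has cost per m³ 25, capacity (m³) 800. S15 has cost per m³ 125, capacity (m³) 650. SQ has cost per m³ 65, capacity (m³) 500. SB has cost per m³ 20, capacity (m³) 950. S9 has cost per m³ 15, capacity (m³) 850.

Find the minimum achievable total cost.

121750

Use providers in increasing cost order.
S9 (15): use full 850 — 2550 m³ to go.
Take 950 from SB at 20 — need 1600 more.
Take 800 from SP at 25 — need 800 more.
SQ at 65: take all 500 m³ — 300 still needed.
Take 300 from S15 at 125 to finish.
Cost = 850×15 + 950×20 + 800×25 + 500×65 + 300×125 = 121750.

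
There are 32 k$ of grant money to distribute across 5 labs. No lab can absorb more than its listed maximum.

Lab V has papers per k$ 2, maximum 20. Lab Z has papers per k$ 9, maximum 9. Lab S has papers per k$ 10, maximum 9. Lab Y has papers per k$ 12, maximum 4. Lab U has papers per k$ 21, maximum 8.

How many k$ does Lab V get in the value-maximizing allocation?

2

Order the labs by papers per k$: Lab U 21 > Lab Y 12 > Lab S 10 > Lab Z 9 > Lab V 2.
Lab U: +8 to 8 (cap) — 24 left.
Lab Y takes 4 to reach its cap of 4 — 20 left.
Give Lab S 9 to hit its cap of 9 — 11 left.
Give Lab Z 9 to hit its cap of 9 — 2 left.
Lab V has room for 20 but only 2 remain, so it gets 2.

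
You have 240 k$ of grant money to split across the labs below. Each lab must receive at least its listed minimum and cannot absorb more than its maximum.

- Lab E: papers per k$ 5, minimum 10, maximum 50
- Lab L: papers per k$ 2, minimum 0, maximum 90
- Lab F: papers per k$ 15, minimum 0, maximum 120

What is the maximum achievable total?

2190

Meeting every minimum uses 10+0+0 = 10 k$, leaving 230.
Order the labs by papers per k$: Lab F 15 > Lab E 5 > Lab L 2.
Lab F: +120 to 120 (cap) — 110 left.
Give Lab E 40 more to hit its cap of 50 — 70 left.
Only 70 left; Lab L takes them to reach 70.
Total = 5×50 + 2×70 + 15×120 = 2190.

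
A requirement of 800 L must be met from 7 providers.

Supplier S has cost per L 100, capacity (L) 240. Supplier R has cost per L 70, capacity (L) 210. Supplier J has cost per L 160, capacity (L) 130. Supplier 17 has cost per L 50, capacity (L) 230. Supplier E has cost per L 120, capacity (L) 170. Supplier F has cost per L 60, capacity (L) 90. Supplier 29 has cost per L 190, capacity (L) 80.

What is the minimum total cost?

59200

Fill from the cheapest provider first.
Supplier 17 (50): use full 230 ; 570 L to go.
Supplier F at 60: take all 90 L ; 480 still needed.
Supplier R at 70: take all 210 L ; 270 still needed.
Supplier S (100): use full 240 ; 30 L to go.
Take 30 from Supplier E at 120 to finish.
Supplier J, Supplier 29: unused.
Cost = 230×50 + 90×60 + 210×70 + 240×100 + 30×120 = 59200.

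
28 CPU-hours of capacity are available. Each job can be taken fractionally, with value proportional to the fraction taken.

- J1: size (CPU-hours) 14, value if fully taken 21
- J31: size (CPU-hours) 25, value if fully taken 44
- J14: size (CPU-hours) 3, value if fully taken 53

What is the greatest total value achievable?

Sort by value density: J14 53/3≈17.7, J31 44/25≈1.76, J1 21/14≈1.5.
J14: take in full, 3 CPU-hours for value 53 — 25 left.
Take all of J31 (25 CPU-hours, value 44) — 0 CPU-hours left.
Total value = 97.

97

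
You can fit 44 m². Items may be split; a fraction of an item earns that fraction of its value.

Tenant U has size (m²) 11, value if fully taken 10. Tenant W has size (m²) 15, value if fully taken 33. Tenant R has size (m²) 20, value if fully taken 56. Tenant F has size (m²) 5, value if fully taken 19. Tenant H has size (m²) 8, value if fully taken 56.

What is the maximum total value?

Best value per unit of size first: Tenant H 56/8≈7, Tenant F 19/5≈3.8, Tenant R 56/20≈2.8, Tenant W 33/15≈2.2, Tenant U 10/11≈0.909.
Take all of Tenant H (8 m², value 56) → 36 m² left.
Take all of Tenant F (5 m², value 19) → 31 m² left.
Take all of Tenant R (20 m², value 56) → 11 m² left.
11 m² left: a 11/15 share of Tenant W gives 33×11/15 = 24.2.
Total value = 155.2.

155.2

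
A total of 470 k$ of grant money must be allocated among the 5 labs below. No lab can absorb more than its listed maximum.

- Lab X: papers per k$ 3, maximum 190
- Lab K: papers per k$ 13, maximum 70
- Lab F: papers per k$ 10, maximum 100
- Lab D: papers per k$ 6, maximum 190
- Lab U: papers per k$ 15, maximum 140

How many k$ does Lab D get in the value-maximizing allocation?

Rank by papers per k$: Lab U 15 > Lab K 13 > Lab F 10 > Lab D 6 > Lab X 3.
Lab U takes 140 to reach its cap of 140 ; 330 left.
Lab K takes 70 to reach its cap of 70 ; 260 left.
Lab F: +100 to 100 (cap) ; 160 left.
Lab D has room for 190 but only 160 remain, so it gets 160.

160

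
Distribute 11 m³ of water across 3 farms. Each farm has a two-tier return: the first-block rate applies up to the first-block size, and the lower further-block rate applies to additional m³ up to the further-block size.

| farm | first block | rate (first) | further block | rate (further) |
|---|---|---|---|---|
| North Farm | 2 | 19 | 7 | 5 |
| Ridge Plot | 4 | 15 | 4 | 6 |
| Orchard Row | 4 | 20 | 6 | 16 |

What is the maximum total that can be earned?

Rank every tier by rate: Orchard Row/first 20 > North Farm/first 19 > Orchard Row/second 16 > Ridge Plot/first 15 > Ridge Plot/second 6 > North Farm/second 5.
Fill Orchard Row first block (4 at 20) ; 7 left.
Fill North Farm first block (2 at 19) ; 5 left.
Orchard Row/second: +5 of 6 at 16; pool empty.
Total = 20×4 + 19×2 + 16×5 = 198.

198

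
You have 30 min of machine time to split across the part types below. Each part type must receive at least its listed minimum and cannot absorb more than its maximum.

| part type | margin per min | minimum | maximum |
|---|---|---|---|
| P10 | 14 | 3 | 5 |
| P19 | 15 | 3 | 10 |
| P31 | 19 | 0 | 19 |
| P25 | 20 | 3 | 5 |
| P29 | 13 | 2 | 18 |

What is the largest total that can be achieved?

Meeting every minimum uses 3+3+0+3+2 = 11 min, leaving 19.
Rank by margin per min: P25 20 > P31 19 > P19 15 > P10 14 > P29 13.
P25 takes 2 more to reach its cap of 5 ; 17 left.
P31 has room for 19 more but only 17 remain, so it gets 17.
Total = 14×3 + 15×3 + 19×17 + 20×5 + 13×2 = 536.

536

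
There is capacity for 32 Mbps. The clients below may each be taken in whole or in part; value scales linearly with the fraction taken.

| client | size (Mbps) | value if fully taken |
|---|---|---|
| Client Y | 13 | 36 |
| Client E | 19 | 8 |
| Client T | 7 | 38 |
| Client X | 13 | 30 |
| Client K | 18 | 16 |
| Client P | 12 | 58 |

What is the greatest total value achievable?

132

Best value per unit of size first: Client T 38/7≈5.43, Client P 58/12≈4.83, Client Y 36/13≈2.77, Client X 30/13≈2.31, Client K 16/18≈0.889, Client E 8/19≈0.421.
All 7 Mbps of Client T fit (value 38) ; 25 remain.
Take all of Client P (12 Mbps, value 58) ; 13 Mbps left.
Take all of Client Y (13 Mbps, value 36) ; 0 Mbps left.
Total value = 132.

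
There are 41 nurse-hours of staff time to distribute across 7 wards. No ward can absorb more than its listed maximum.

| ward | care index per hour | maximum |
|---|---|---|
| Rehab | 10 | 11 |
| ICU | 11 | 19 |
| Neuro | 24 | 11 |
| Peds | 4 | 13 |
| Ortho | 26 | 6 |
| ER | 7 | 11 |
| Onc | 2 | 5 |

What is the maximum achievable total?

679

Order the wards by care index per hour: Ortho 26 > Neuro 24 > ICU 11 > Rehab 10 > ER 7 > Peds 4 > Onc 2.
Give Ortho 6 to hit its cap of 6 → 35 left.
Neuro takes 11 to reach its cap of 11 → 24 left.
ICU: +19 to 19 (cap) → 5 left.
Only 5 left; Rehab takes them to reach 5.
Total = 10×5 + 11×19 + 24×11 + 26×6 = 679.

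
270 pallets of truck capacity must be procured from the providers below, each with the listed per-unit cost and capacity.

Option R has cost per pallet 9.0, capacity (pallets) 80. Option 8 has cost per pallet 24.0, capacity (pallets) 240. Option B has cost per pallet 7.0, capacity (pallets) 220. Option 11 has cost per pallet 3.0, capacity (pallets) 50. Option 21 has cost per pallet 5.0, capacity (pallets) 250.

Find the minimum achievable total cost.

1250

Use providers in increasing cost order.
Option 11 at 3.0: take all 50 pallets — 220 still needed.
Option 21 (5.0): take the remaining 220 — done.
Option B, Option R, Option 8: unused.
Cost = 50×3.0 + 220×5.0 = 1250.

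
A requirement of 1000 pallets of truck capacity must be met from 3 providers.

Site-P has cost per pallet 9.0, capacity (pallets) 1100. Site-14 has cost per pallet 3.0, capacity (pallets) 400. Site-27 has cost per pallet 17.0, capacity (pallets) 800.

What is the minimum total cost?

6600

Use providers in increasing cost order.
Site-14 at 3.0: take all 400 pallets — 600 still needed.
Site-P at 9.0: take 600 of its 1100 — requirement met.
Site-27: unused.
Cost = 400×3.0 + 600×9.0 = 6600.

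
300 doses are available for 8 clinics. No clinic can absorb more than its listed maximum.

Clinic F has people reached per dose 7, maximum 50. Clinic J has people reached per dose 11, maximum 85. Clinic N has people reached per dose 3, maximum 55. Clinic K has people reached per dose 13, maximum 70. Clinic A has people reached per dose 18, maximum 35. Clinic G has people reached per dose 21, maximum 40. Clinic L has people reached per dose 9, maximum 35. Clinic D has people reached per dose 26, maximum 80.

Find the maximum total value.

Highest people reached per dose first: Clinic D 26 > Clinic G 21 > Clinic A 18 > Clinic K 13 > Clinic J 11 > Clinic L 9 > Clinic F 7 > Clinic N 3.
Clinic D: +80 to 80 (cap) ; 220 left.
Clinic G takes 40 to reach its cap of 40 ; 180 left.
Clinic A: +35 to 35 (cap) ; 145 left.
Clinic K: +70 to 70 (cap) ; 75 left.
Only 75 left; Clinic J takes them to reach 75.
Total = 11×75 + 13×70 + 18×35 + 21×40 + 26×80 = 5285.

5285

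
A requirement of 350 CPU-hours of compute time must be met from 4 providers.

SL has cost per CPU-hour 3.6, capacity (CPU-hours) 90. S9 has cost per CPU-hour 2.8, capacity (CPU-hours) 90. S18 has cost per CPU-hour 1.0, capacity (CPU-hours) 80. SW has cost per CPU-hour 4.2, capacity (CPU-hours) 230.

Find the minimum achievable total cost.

Use providers in increasing cost order.
S18 at 1.0: take all 80 CPU-hours → 270 still needed.
Take 90 from S9 at 2.8 → need 180 more.
SL (3.6): use full 90 → 90 CPU-hours to go.
Take 90 from SW at 4.2 to finish.
Cost = 80×1.0 + 90×2.8 + 90×3.6 + 90×4.2 = 1034.

1034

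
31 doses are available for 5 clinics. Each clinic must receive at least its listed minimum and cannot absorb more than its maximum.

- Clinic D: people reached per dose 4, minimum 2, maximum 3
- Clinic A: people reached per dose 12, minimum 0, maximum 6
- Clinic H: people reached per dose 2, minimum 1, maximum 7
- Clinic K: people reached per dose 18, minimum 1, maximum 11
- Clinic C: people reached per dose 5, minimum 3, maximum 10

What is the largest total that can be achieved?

334

Meeting every minimum uses 2+0+1+1+3 = 7 doses, leaving 24.
Order the clinics by people reached per dose: Clinic K 18 > Clinic A 12 > Clinic C 5 > Clinic D 4 > Clinic H 2.
Clinic K takes 10 more to reach its cap of 11 ; 14 left.
Clinic A takes 6 more to reach its cap of 6 ; 8 left.
Clinic C: +7 to 10 (cap) ; 1 left.
Clinic D: +1 to 3 (cap) ; 0 left.
Total = 4×3 + 12×6 + 2×1 + 18×11 + 5×10 = 334.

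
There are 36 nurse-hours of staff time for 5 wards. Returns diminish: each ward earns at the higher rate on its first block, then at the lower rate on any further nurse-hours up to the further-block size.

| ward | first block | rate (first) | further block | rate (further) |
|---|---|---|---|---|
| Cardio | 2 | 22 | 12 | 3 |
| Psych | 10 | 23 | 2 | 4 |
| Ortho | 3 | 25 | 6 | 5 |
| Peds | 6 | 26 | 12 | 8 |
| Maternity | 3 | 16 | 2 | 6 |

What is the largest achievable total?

Treat each block as its own option and order by rate: Peds/tier1 26 > Ortho/tier1 25 > Psych/tier1 23 > Cardio/tier1 22 > Maternity/tier1 16 > Peds/tier2 8 > Maternity/tier2 6 > Ortho/tier2 5 > Psych/tier2 4 > Cardio/tier2 3.
Fill Peds tier1 block (6 at 26) → 30 left.
Fill Ortho tier1 block (3 at 25) → 27 left.
Fill Psych tier1 block (10 at 23) → 17 left.
Cardio/tier1 (22): +2 → 15 left.
Fill Maternity tier1 block (3 at 16) → 12 left.
Fill Peds tier2 block (12 at 8) → 0 left.
Total = 26×6 + 25×3 + 23×10 + 22×2 + 16×3 + 8×12 = 649.

649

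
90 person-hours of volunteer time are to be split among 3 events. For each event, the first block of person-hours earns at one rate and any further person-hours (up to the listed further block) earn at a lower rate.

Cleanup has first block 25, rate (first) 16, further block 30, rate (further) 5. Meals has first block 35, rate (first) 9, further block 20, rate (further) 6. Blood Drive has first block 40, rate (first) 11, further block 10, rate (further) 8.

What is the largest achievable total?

1065

Order all 6 blocks by rate: Cleanup/tier1 16 > Blood Drive/tier1 11 > Meals/tier1 9 > Blood Drive/tier2 8 > Meals/tier2 6 > Cleanup/tier2 5.
Cleanup tier1 at 16: fill all 25 ; 65 left.
Blood Drive/tier1 (11): +40 ; 25 left.
Meals/tier1: +25 of 35 at 9; pool empty.
Total = 16×25 + 11×40 + 9×25 = 1065.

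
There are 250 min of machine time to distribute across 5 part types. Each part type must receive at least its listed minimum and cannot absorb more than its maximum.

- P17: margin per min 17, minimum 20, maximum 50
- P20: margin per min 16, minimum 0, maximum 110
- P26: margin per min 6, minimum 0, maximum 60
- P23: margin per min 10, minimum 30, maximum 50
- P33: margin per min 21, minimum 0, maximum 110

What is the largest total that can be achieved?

4420

Meeting every minimum uses 20+0+0+30+0 = 50 min, leaving 200.
Highest margin per min first: P33 21 > P17 17 > P20 16 > P23 10 > P26 6.
P33: +110 to 110 (cap) → 90 left.
P17 takes 30 more to reach its cap of 50 → 60 left.
Only 60 left; P20 takes them to reach 60.
Total = 17×50 + 16×60 + 10×30 + 21×110 = 4420.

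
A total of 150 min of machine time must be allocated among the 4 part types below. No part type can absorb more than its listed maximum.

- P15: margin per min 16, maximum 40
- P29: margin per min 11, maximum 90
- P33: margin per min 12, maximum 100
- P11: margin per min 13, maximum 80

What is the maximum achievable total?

Order the part types by margin per min: P15 16 > P11 13 > P33 12 > P29 11.
P15 takes 40 to reach its cap of 40 — 110 left.
Give P11 80 to hit its cap of 80 — 30 left.
Only 30 left; P33 takes them to reach 30.
Total = 16×40 + 12×30 + 13×80 = 2040.

2040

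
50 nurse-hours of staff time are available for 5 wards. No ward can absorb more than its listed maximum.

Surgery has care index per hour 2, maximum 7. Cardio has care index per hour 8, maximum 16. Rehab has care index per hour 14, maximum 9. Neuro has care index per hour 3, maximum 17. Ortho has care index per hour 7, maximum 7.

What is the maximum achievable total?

356

Highest care index per hour first: Rehab 14 > Cardio 8 > Ortho 7 > Neuro 3 > Surgery 2.
Rehab: +9 to 9 (cap) — 41 left.
Give Cardio 16 to hit its cap of 16 — 25 left.
Ortho takes 7 to reach its cap of 7 — 18 left.
Neuro takes 17 to reach its cap of 17 — 1 left.
Only 1 left; Surgery takes them to reach 1.
Total = 2×1 + 8×16 + 14×9 + 3×17 + 7×7 = 356.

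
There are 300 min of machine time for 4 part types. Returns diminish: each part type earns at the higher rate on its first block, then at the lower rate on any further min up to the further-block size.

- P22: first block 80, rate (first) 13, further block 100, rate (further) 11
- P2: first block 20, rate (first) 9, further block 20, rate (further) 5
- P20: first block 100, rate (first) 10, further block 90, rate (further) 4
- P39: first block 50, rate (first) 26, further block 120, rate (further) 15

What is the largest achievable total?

Order all 8 blocks by rate: P39/tier1 26 > P39/tier2 15 > P22/tier1 13 > P22/tier2 11 > P20/tier1 10 > P2/tier1 9 > P2/tier2 5 > P20/tier2 4.
Fill P39 tier1 block (50 at 26) ; 250 left.
Fill P39 tier2 block (120 at 15) ; 130 left.
P22 tier1 at 13: fill all 80 ; 50 left.
50 remain; put them into P22 tier2 at 11.
Total = 26×50 + 15×120 + 13×80 + 11×50 = 4690.

4690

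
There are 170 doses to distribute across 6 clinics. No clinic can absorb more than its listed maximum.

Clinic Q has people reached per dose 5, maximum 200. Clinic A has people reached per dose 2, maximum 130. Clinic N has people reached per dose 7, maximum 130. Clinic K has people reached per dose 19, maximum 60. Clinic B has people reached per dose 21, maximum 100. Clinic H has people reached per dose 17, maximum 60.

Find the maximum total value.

Rank by people reached per dose: Clinic B 21 > Clinic K 19 > Clinic H 17 > Clinic N 7 > Clinic Q 5 > Clinic A 2.
Give Clinic B 100 to hit its cap of 100 ; 70 left.
Clinic K takes 60 to reach its cap of 60 ; 10 left.
Only 10 left; Clinic H takes them to reach 10.
Total = 19×60 + 21×100 + 17×10 = 3410.

3410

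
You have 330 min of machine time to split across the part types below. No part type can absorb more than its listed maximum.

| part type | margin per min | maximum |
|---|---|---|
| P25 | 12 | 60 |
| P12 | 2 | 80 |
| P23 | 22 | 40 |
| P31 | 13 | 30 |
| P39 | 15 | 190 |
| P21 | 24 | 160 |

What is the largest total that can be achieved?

Rank by margin per min: P21 24 > P23 22 > P39 15 > P31 13 > P25 12 > P12 2.
P21: +160 to 160 (cap) → 170 left.
Give P23 40 to hit its cap of 40 → 130 left.
Only 130 left; P39 takes them to reach 130.
Total = 22×40 + 15×130 + 24×160 = 6670.

6670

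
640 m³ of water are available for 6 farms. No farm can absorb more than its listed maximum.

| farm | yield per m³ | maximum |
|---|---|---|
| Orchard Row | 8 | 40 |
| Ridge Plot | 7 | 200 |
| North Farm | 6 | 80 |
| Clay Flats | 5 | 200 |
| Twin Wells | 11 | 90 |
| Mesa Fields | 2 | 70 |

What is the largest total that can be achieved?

4250

Rank by yield per m³: Twin Wells 11 > Orchard Row 8 > Ridge Plot 7 > North Farm 6 > Clay Flats 5 > Mesa Fields 2.
Twin Wells takes 90 to reach its cap of 90 ; 550 left.
Orchard Row takes 40 to reach its cap of 40 ; 510 left.
Ridge Plot: +200 to 200 (cap) ; 310 left.
North Farm: +80 to 80 (cap) ; 230 left.
Clay Flats: +200 to 200 (cap) ; 30 left.
Mesa Fields: +30 (room for 70) → 30. Pool exhausted.
Total = 8×40 + 7×200 + 6×80 + 5×200 + 11×90 + 2×30 = 4250.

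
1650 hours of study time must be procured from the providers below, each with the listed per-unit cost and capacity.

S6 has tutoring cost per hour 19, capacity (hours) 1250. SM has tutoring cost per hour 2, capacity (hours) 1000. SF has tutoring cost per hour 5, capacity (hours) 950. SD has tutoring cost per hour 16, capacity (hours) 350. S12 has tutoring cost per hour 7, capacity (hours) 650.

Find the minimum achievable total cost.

Fill from the cheapest provider first.
SM (2): use full 1000 → 650 hours to go.
SF at 5: take 650 of its 950 → requirement met.
S12, SD, S6: unused.
Cost = 1000×2 + 650×5 = 5250.

5250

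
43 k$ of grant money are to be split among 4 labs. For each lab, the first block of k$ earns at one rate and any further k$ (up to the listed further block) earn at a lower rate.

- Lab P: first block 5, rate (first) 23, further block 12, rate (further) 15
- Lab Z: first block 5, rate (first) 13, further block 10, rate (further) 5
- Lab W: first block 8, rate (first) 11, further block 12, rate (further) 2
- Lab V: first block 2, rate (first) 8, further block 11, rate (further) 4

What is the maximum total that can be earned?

Order all 8 blocks by rate: Lab P/tier1 23 > Lab P/tier2 15 > Lab Z/tier1 13 > Lab W/tier1 11 > Lab V/tier1 8 > Lab Z/tier2 5 > Lab V/tier2 4 > Lab W/tier2 2.
Fill Lab P tier1 block (5 at 23) → 38 left.
Fill Lab P tier2 block (12 at 15) → 26 left.
Lab Z tier1 at 13: fill all 5 → 21 left.
Lab W tier1 at 11: fill all 8 → 13 left.
Fill Lab V tier1 block (2 at 8) → 11 left.
Fill Lab Z tier2 block (10 at 5) → 1 left.
1 remain; put them into Lab V tier2 at 4.
Total = 23×5 + 15×12 + 13×5 + 11×8 + 8×2 + 5×10 + 4×1 = 518.

518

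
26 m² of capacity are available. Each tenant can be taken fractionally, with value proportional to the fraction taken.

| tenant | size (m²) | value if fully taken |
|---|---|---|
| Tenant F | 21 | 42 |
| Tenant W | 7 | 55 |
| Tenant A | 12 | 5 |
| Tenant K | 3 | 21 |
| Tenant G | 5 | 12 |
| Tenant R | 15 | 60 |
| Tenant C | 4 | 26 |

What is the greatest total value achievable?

150

Rank by value-to-size ratio: Tenant W 55/7≈7.86, Tenant K 21/3≈7, Tenant C 26/4≈6.5, Tenant R 60/15≈4, Tenant G 12/5≈2.4, Tenant F 42/21≈2, Tenant A 5/12≈0.417.
Tenant W: take in full, 7 m² for value 55 — 19 left.
Take all of Tenant K (3 m², value 21) — 16 m² left.
All 4 m² of Tenant C fit (value 26) — 12 remain.
Only 12 m² remain; take 12/15 of Tenant R for value 60×12/15 = 48.
Total value = 150.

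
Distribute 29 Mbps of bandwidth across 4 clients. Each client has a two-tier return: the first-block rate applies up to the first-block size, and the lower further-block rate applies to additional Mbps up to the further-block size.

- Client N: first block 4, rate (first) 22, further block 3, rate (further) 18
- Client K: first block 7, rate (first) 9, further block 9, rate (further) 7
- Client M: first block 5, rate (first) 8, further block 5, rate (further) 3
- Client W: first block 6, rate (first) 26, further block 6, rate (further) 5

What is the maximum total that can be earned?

Order all 8 blocks by rate: Client W/T1 26 > Client N/T1 22 > Client N/T2 18 > Client K/T1 9 > Client M/T1 8 > Client K/T2 7 > Client W/T2 5 > Client M/T2 3.
Client W T1 at 26: fill all 6 ; 23 left.
Client N/T1 (22): +4 ; 19 left.
Client N/T2 (18): +3 ; 16 left.
Client K T1 at 9: fill all 7 ; 9 left.
Client M/T1 (8): +5 ; 4 left.
Client K/T2: +4 of 9 at 7; pool empty.
Total = 26×6 + 22×4 + 18×3 + 9×7 + 8×5 + 7×4 = 429.

429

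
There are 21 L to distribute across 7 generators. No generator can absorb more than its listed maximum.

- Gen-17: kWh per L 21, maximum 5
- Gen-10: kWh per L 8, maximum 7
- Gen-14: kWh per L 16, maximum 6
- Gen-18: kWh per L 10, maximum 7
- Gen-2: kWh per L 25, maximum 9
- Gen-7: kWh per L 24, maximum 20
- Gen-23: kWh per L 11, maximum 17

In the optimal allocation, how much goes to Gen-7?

Order the generators by kWh per L: Gen-2 25 > Gen-7 24 > Gen-17 21 > Gen-14 16 > Gen-23 11 > Gen-18 10 > Gen-10 8.
Gen-2: +9 to 9 (cap) — 12 left.
Only 12 left; Gen-7 takes them to reach 12.

12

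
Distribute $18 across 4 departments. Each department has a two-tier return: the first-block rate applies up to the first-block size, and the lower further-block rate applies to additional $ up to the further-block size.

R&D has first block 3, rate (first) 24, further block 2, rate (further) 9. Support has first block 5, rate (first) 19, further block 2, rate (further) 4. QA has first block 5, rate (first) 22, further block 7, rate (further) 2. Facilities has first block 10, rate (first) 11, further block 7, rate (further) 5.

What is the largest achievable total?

332

Rank every tier by rate: R&D/tier1 24 > QA/tier1 22 > Support/tier1 19 > Facilities/tier1 11 > R&D/tier2 9 > Facilities/tier2 5 > Support/tier2 4 > QA/tier2 2.
R&D/tier1 (24): +3 — 15 left.
QA tier1 at 22: fill all 5 — 10 left.
Support/tier1 (19): +5 — 5 left.
Facilities/tier1: +5 of 10 at 11; pool empty.
Total = 24×3 + 22×5 + 19×5 + 11×5 = 332.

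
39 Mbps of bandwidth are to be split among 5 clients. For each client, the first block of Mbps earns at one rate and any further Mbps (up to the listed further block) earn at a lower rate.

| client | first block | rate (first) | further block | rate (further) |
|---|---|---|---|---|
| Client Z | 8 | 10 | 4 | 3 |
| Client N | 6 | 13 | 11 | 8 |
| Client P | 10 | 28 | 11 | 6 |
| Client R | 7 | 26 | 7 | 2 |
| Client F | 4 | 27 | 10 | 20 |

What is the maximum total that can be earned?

Rank every tier by rate: Client P/first 28 > Client F/first 27 > Client R/first 26 > Client F/second 20 > Client N/first 13 > Client Z/first 10 > Client N/second 8 > Client P/second 6 > Client Z/second 3 > Client R/second 2.
Client P/first (28): +10 ; 29 left.
Fill Client F first block (4 at 27) ; 25 left.
Fill Client R first block (7 at 26) ; 18 left.
Fill Client F second block (10 at 20) ; 8 left.
Fill Client N first block (6 at 13) ; 2 left.
2 remain; put them into Client Z first at 10.
Total = 28×10 + 27×4 + 26×7 + 20×10 + 13×6 + 10×2 = 868.

868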